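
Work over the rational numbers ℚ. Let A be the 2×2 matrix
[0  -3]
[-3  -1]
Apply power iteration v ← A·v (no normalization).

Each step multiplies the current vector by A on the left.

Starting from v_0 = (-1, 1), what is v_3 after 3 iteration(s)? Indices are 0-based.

v_3 = (-21, 11)

v_0 = (-1, 1).
v_1 = A·v_0 = (-3, 2).
v_2 = A·v_1 = (-6, 7).
v_3 = A·v_2 = (-21, 11).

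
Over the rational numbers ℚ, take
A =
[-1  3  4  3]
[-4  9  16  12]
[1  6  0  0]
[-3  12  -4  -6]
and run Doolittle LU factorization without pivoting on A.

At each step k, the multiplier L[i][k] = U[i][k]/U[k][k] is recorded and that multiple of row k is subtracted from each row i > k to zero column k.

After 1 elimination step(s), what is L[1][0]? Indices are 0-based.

[col 0] pivot -1
  R1 -= 4*R0 → (0, -3, 0, 0)  (L[1][0] := 4)
  R2 -= -1*R0 → (0, 9, 4, 3)  (L[2][0] := -1)
  R3 -= 3*R0 → (0, 3, -16, -15)  (L[3][0] := 3)

L[1][0] = 4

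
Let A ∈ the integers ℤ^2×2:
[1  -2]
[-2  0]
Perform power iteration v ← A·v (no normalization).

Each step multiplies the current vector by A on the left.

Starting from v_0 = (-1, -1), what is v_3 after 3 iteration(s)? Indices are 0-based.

v_0 = (-1, -1).
v_1 = A·v_0 = (1, 2).
v_2 = A·v_1 = (-3, -2).
v_3 = A·v_2 = (1, 6).

v_3 = (1, 6)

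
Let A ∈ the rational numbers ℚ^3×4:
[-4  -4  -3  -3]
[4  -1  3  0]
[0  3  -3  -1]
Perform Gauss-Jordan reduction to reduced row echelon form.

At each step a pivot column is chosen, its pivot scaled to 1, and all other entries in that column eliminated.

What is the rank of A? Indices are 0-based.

pivot(0,0)=-4: scale R0 → (1, 1, 3/4, 3/4)
  clear (1,0): R1 −= (4)R0 → (0, -5, 0, -3)
pivot(1,1)=-5: scale R1 → (0, 1, 0, 3/5)
  clear (0,1): R0 −= (1)R1 → (1, 0, 3/4, 3/20)
  clear (2,1): R2 −= (3)R1 → (0, 0, -3, -14/5)
pivot(2,2)=-3: scale R2 → (0, 0, 1, 14/15)
  clear (0,2): R0 −= (3/4)R2 → (1, 0, 0, -11/20)

rank = 3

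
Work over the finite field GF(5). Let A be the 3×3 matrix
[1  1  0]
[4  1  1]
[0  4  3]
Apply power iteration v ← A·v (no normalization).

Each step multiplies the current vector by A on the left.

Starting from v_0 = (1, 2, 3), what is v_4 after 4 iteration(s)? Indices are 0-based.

v_0 = (1, 2, 3).
v_1 = A·v_0 = (3, 4, 2).
v_2 = A·v_1 = (2, 3, 2).
v_3 = A·v_2 = (0, 3, 3).
v_4 = A·v_3 = (3, 1, 1).

v_4 = (3, 1, 1)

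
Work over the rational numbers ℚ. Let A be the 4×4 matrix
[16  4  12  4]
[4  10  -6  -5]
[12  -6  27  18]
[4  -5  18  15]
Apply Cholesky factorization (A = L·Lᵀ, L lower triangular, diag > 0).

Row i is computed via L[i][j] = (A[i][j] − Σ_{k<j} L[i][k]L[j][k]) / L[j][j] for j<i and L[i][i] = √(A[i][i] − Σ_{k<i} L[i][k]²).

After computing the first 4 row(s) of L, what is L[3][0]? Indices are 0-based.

L[3][0] = 1

Step 1: L[0][0] = √(16) = 4.
  L[1][0] = (4) / L[0][0] = 1.
Step 2: L[1][1] = √(9) = 3.
  L[2][0] = (12) / L[0][0] = 3.
  L[2][1] = (-9) / L[1][1] = -3.
Step 3: L[2][2] = √(9) = 3.
  L[3][0] = (4) / L[0][0] = 1.
  L[3][1] = (-6) / L[1][1] = -2.
  L[3][2] = (9) / L[2][2] = 3.
Step 4: L[3][3] = √(1) = 1.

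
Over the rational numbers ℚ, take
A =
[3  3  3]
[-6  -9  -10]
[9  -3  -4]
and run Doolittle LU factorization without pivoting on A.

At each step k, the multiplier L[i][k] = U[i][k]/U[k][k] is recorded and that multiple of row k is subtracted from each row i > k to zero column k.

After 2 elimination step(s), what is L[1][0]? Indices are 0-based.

[col 0] pivot 3
  R1 -= -2*R0 → (0, -3, -4)  (L[1][0] := -2)
  R2 -= 3*R0 → (0, -12, -13)  (L[2][0] := 3)
[col 1] pivot -3
  R2 -= 4*R1 → (0, 0, 3)  (L[2][1] := 4)

L[1][0] = -2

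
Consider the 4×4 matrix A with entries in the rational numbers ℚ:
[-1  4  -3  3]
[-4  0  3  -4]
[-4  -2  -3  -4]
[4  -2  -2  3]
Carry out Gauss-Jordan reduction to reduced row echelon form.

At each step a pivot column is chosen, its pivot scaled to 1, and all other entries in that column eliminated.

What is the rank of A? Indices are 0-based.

[1] R0 /= -1  ⇒  (1, -4, 3, -3)
     R1 -= -4·R0  ⇒  (0, -16, 15, -16)
     R2 -= -4·R0  ⇒  (0, -18, 9, -16)
     R3 -= 4·R0  ⇒  (0, 14, -14, 15)
[2] R1 /= -16  ⇒  (0, 1, -15/16, 1)
     R0 -= -4·R1  ⇒  (1, 0, -3/4, 1)
     R2 -= -18·R1  ⇒  (0, 0, -63/8, 2)
     R3 -= 14·R1  ⇒  (0, 0, -7/8, 1)
[3] R2 /= -63/8  ⇒  (0, 0, 1, -16/63)
     R0 -= -3/4·R2  ⇒  (1, 0, 0, 17/21)
     R1 -= -15/16·R2  ⇒  (0, 1, 0, 16/21)
     R3 -= -7/8·R2  ⇒  (0, 0, 0, 7/9)
[4] R3 /= 7/9  ⇒  (0, 0, 0, 1)
     R0 -= 17/21·R3  ⇒  (1, 0, 0, 0)
     R1 -= 16/21·R3  ⇒  (0, 1, 0, 0)
     R2 -= -16/63·R3  ⇒  (0, 0, 1, 0)

rank = 4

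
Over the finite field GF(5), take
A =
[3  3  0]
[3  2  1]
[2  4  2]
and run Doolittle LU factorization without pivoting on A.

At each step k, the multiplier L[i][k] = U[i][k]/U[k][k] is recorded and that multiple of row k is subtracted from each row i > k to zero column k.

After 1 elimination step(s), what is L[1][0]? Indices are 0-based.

L[1][0] = 1

k=0: U[0][0]=3
  eliminate (1,0): mult=1, new row 1: (0, 4, 1); set L[1][0]=1
  eliminate (2,0): mult=4, new row 2: (0, 2, 2); set L[2][0]=4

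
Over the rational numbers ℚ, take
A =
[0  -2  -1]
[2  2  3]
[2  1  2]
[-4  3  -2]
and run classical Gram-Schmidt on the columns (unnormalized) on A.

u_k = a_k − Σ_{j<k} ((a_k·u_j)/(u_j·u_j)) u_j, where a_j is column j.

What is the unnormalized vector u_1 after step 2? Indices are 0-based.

Step 1: u_0 = a_0 = (0, 2, 2, -4).
Step 2: u_1 = a_1 − (-1/4)·u_0 = (-2, 5/2, 3/2, 2).

u_1 = (-2, 5/2, 3/2, 2)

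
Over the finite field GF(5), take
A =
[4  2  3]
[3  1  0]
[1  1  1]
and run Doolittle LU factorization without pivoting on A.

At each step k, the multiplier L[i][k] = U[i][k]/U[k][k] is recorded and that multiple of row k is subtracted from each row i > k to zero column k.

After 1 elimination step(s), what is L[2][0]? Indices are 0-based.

Step 1: pivot at (0,0) is 4.
  row1 ← row1 − (2)·row0  ⇒  L[1][0]=2, U row1=(0, 2, 4)
  row2 ← row2 − (4)·row0  ⇒  L[2][0]=4, U row2=(0, 3, 4)

L[2][0] = 4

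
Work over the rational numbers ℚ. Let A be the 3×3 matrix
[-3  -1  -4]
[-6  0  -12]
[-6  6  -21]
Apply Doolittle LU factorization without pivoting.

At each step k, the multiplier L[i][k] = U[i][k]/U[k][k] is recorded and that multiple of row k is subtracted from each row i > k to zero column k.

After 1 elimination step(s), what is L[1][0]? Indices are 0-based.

L[1][0] = 2

k=0: U[0][0]=-3
  eliminate (1,0): mult=2, new row 1: (0, 2, -4); set L[1][0]=2
  eliminate (2,0): mult=2, new row 2: (0, 8, -13); set L[2][0]=2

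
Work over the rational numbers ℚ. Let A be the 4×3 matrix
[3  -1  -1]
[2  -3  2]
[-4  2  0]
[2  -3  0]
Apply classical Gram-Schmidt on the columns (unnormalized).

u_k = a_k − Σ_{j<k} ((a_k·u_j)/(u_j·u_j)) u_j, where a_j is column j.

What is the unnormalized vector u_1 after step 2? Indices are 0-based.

u_1 = (12/11, -53/33, -26/33, -53/33)

Step 1: u_0 = a_0 = (3, 2, -4, 2).
Step 2: u_1 = a_1 − (-23/33)·u_0 = (12/11, -53/33, -26/33, -53/33).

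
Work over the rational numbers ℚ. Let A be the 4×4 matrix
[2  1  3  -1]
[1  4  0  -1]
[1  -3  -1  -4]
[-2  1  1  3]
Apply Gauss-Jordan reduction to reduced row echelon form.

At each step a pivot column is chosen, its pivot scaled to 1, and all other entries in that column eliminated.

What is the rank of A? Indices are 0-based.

rank = 4

[1] R0 /= 2  ⇒  (1, 1/2, 3/2, -1/2)
     R1 -= 1·R0  ⇒  (0, 7/2, -3/2, -1/2)
     R2 -= 1·R0  ⇒  (0, -7/2, -5/2, -7/2)
     R3 -= -2·R0  ⇒  (0, 2, 4, 2)
[2] R1 /= 7/2  ⇒  (0, 1, -3/7, -1/7)
     R0 -= 1/2·R1  ⇒  (1, 0, 12/7, -3/7)
     R2 -= -7/2·R1  ⇒  (0, 0, -4, -4)
     R3 -= 2·R1  ⇒  (0, 0, 34/7, 16/7)
[3] R2 /= -4  ⇒  (0, 0, 1, 1)
     R0 -= 12/7·R2  ⇒  (1, 0, 0, -15/7)
     R1 -= -3/7·R2  ⇒  (0, 1, 0, 2/7)
     R3 -= 34/7·R2  ⇒  (0, 0, 0, -18/7)
[4] R3 /= -18/7  ⇒  (0, 0, 0, 1)
     R0 -= -15/7·R3  ⇒  (1, 0, 0, 0)
     R1 -= 2/7·R3  ⇒  (0, 1, 0, 0)
     R2 -= 1·R3  ⇒  (0, 0, 1, 0)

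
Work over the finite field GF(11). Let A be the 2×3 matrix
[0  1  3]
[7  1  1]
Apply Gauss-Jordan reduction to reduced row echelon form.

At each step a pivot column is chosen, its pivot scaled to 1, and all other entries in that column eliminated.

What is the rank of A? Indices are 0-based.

rank = 2

pivot(0,0): swap R0↔R1
pivot(0,0)=7: scale R0 → (1, 8, 8)
pivot(1,1)=1: scale R1 → (0, 1, 3)
  clear (0,1): R0 −= (8)R1 → (1, 0, 6)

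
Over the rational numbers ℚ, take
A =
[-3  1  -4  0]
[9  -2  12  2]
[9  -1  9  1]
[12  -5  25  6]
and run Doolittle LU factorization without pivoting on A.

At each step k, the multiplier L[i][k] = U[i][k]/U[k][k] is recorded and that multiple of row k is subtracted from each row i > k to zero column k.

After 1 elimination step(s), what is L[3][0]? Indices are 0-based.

[col 0] pivot -3
  R1 -= -3*R0 → (0, 1, 0, 2)  (L[1][0] := -3)
  R2 -= -3*R0 → (0, 2, -3, 1)  (L[2][0] := -3)
  R3 -= -4*R0 → (0, -1, 9, 6)  (L[3][0] := -4)

L[3][0] = -4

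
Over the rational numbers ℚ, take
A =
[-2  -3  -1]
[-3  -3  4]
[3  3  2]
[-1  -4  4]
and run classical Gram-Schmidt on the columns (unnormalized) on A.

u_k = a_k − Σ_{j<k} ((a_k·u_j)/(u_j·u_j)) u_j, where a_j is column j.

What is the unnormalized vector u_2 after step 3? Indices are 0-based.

Step 1: u_0 = a_0 = (-2, -3, 3, -1).
Step 2: u_1 = a_1 − (28/23)·u_0 = (-13/23, 15/23, -15/23, -64/23).
Step 3: u_2 = a_2 − (-8/23)·u_0 − (-213/205)·u_1 = (-468/205, 149/41, 97/41, 156/205).

u_2 = (-468/205, 149/41, 97/41, 156/205)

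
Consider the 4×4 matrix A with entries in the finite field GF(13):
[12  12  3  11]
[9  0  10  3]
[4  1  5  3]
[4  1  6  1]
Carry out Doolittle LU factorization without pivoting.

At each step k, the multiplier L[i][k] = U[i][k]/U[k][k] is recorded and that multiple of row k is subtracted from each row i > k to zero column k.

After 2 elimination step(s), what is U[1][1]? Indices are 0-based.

[col 0] pivot 12
  R1 -= 4*R0 → (0, 4, 11, 11)  (L[1][0] := 4)
  R2 -= 9*R0 → (0, 10, 4, 8)  (L[2][0] := 9)
  R3 -= 9*R0 → (0, 10, 5, 6)  (L[3][0] := 9)
[col 1] pivot 4
  R2 -= 9*R1 → (0, 0, 9, 0)  (L[2][1] := 9)
  R3 -= 9*R1 → (0, 0, 10, 11)  (L[3][1] := 9)

U[1][1] = 4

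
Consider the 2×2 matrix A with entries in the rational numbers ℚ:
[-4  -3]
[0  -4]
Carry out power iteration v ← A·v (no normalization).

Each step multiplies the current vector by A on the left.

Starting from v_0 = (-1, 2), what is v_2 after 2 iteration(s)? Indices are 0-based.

v_0 = (-1, 2).
v_1 = A·v_0 = (-2, -8).
v_2 = A·v_1 = (32, 32).

v_2 = (32, 32)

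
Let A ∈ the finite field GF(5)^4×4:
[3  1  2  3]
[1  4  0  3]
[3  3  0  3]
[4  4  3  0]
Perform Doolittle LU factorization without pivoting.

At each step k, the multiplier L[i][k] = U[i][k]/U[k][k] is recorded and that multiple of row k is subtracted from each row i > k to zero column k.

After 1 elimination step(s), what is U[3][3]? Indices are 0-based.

Step 1: pivot at (0,0) is 3.
  row1 ← row1 − (2)·row0  ⇒  L[1][0]=2, U row1=(0, 2, 1, 2)
  row2 ← row2 − (1)·row0  ⇒  L[2][0]=1, U row2=(0, 2, 3, 0)
  row3 ← row3 − (3)·row0  ⇒  L[3][0]=3, U row3=(0, 1, 2, 1)

U[3][3] = 1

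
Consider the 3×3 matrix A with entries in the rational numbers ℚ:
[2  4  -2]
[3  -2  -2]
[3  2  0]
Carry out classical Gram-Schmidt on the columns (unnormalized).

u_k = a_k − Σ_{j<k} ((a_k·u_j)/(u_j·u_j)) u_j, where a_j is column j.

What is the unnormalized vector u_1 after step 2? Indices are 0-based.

u_1 = (36/11, -34/11, 10/11)

Step 1: u_0 = a_0 = (2, 3, 3).
Step 2: u_1 = a_1 − (4/11)·u_0 = (36/11, -34/11, 10/11).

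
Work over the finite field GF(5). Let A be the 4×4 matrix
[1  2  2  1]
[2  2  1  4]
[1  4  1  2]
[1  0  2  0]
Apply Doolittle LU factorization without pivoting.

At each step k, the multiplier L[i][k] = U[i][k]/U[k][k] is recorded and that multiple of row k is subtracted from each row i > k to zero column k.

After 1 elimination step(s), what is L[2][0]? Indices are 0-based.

L[2][0] = 1

k=0: U[0][0]=1
  eliminate (1,0): mult=2, new row 1: (0, 3, 2, 2); set L[1][0]=2
  eliminate (2,0): mult=1, new row 2: (0, 2, 4, 1); set L[2][0]=1
  eliminate (3,0): mult=1, new row 3: (0, 3, 0, 4); set L[3][0]=1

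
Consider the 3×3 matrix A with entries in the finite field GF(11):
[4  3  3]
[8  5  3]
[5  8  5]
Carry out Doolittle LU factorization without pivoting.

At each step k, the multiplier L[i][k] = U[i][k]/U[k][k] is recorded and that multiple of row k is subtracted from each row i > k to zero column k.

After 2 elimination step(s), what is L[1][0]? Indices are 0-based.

L[1][0] = 2

Step 1: pivot at (0,0) is 4.
  row1 ← row1 − (2)·row0  ⇒  L[1][0]=2, U row1=(0, 10, 8)
  row2 ← row2 − (4)·row0  ⇒  L[2][0]=4, U row2=(0, 7, 4)
Step 2: pivot at (1,1) is 10.
  row2 ← row2 − (4)·row1  ⇒  L[2][1]=4, U row2=(0, 0, 5)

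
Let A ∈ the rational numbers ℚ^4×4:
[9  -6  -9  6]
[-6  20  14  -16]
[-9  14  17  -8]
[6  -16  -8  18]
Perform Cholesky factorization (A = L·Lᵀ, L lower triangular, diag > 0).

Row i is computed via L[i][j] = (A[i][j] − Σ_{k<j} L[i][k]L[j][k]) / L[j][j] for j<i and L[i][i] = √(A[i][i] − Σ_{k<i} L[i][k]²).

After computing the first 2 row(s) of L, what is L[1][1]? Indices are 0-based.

Step 1: L[0][0] = √(9) = 3.
  L[1][0] = (-6) / L[0][0] = -2.
Step 2: L[1][1] = √(16) = 4.

L[1][1] = 4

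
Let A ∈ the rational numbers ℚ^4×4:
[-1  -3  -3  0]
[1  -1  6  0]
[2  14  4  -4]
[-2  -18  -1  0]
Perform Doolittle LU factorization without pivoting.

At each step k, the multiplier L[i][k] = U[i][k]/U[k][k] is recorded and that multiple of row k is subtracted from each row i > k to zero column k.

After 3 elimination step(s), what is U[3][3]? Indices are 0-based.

U[3][3] = -4

k=0: U[0][0]=-1
  eliminate (1,0): mult=-1, new row 1: (0, -4, 3, 0); set L[1][0]=-1
  eliminate (2,0): mult=-2, new row 2: (0, 8, -2, -4); set L[2][0]=-2
  eliminate (3,0): mult=2, new row 3: (0, -12, 5, 0); set L[3][0]=2
k=1: U[1][1]=-4
  eliminate (2,1): mult=-2, new row 2: (0, 0, 4, -4); set L[2][1]=-2
  eliminate (3,1): mult=3, new row 3: (0, 0, -4, 0); set L[3][1]=3
k=2: U[2][2]=4
  eliminate (3,2): mult=-1, new row 3: (0, 0, 0, -4); set L[3][2]=-1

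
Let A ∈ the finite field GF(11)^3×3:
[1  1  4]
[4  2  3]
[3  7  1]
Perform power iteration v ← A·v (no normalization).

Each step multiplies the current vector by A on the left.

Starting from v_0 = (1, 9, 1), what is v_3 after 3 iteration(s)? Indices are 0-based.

v_0 = (1, 9, 1).
v_1 = A·v_0 = (3, 3, 1).
v_2 = A·v_1 = (10, 10, 9).
v_3 = A·v_2 = (1, 10, 10).

v_3 = (1, 10, 10)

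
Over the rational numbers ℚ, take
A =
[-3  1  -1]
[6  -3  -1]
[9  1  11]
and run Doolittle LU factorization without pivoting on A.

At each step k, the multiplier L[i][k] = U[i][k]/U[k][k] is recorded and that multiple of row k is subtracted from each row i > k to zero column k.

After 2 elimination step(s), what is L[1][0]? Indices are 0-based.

L[1][0] = -2

k=0: U[0][0]=-3
  eliminate (1,0): mult=-2, new row 1: (0, -1, -3); set L[1][0]=-2
  eliminate (2,0): mult=-3, new row 2: (0, 4, 8); set L[2][0]=-3
k=1: U[1][1]=-1
  eliminate (2,1): mult=-4, new row 2: (0, 0, -4); set L[2][1]=-4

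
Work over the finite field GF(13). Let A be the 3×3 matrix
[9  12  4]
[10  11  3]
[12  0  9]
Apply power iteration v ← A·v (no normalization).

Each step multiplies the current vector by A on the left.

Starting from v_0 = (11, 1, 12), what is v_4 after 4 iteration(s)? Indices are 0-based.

v_0 = (11, 1, 12).
v_1 = A·v_0 = (3, 1, 6).
v_2 = A·v_1 = (11, 7, 12).
v_3 = A·v_2 = (10, 2, 6).
v_4 = A·v_3 = (8, 10, 5).

v_4 = (8, 10, 5)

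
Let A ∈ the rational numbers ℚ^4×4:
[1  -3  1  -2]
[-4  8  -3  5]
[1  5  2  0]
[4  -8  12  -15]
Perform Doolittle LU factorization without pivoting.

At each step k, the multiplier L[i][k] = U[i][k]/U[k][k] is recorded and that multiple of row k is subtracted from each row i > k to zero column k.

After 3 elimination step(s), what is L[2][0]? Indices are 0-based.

Step 1: pivot at (0,0) is 1.
  row1 ← row1 − (-4)·row0  ⇒  L[1][0]=-4, U row1=(0, -4, 1, -3)
  row2 ← row2 − (1)·row0  ⇒  L[2][0]=1, U row2=(0, 8, 1, 2)
  row3 ← row3 − (4)·row0  ⇒  L[3][0]=4, U row3=(0, 4, 8, -7)
Step 2: pivot at (1,1) is -4.
  row2 ← row2 − (-2)·row1  ⇒  L[2][1]=-2, U row2=(0, 0, 3, -4)
  row3 ← row3 − (-1)·row1  ⇒  L[3][1]=-1, U row3=(0, 0, 9, -10)
Step 3: pivot at (2,2) is 3.
  row3 ← row3 − (3)·row2  ⇒  L[3][2]=3, U row3=(0, 0, 0, 2)

L[2][0] = 1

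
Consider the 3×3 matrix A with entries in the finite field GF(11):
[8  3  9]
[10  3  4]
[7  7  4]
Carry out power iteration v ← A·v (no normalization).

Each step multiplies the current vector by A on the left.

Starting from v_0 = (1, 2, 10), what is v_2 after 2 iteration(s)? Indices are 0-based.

v_0 = (1, 2, 10).
v_1 = A·v_0 = (5, 1, 6).
v_2 = A·v_1 = (9, 0, 0).

v_2 = (9, 0, 0)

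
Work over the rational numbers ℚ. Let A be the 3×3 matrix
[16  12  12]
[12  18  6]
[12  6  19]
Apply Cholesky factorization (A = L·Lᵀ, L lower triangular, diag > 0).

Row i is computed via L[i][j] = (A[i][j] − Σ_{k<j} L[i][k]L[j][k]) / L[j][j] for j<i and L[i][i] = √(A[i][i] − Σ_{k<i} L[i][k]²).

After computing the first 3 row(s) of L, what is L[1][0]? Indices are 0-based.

L[1][0] = 3

Step 1: L[0][0] = √(16) = 4.
  L[1][0] = (12) / L[0][0] = 3.
Step 2: L[1][1] = √(9) = 3.
  L[2][0] = (12) / L[0][0] = 3.
  L[2][1] = (-3) / L[1][1] = -1.
Step 3: L[2][2] = √(9) = 3.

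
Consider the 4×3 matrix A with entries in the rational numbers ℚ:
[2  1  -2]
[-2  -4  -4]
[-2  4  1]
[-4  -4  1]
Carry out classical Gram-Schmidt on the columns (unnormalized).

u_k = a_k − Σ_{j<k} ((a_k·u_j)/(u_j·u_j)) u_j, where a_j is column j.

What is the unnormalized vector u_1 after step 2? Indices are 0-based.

Step 1: u_0 = a_0 = (2, -2, -2, -4).
Step 2: u_1 = a_1 − (9/14)·u_0 = (-2/7, -19/7, 37/7, -10/7).

u_1 = (-2/7, -19/7, 37/7, -10/7)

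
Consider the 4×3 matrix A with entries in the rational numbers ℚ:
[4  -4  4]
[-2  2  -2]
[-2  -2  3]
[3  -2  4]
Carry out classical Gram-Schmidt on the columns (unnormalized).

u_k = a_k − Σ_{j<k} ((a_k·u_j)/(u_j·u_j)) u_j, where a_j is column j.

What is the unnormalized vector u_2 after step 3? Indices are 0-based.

u_2 = (-9/11, 9/22, 9/22, 18/11)

Step 1: u_0 = a_0 = (4, -2, -2, 3).
Step 2: u_1 = a_1 − (-2/3)·u_0 = (-4/3, 2/3, -10/3, 0).
Step 3: u_2 = a_2 − (26/33)·u_0 − (-5/4)·u_1 = (-9/11, 9/22, 9/22, 18/11).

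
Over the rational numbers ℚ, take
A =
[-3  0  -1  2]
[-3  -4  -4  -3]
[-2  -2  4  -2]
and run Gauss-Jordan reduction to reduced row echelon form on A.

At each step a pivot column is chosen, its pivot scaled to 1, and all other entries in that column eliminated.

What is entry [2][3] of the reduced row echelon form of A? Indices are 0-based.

M[2][3] = -5/37

pivot(0,0)=-3: scale R0 → (1, 0, 1/3, -2/3)
  clear (1,0): R1 −= (-3)R0 → (0, -4, -3, -5)
  clear (2,0): R2 −= (-2)R0 → (0, -2, 14/3, -10/3)
pivot(1,1)=-4: scale R1 → (0, 1, 3/4, 5/4)
  clear (2,1): R2 −= (-2)R1 → (0, 0, 37/6, -5/6)
pivot(2,2)=37/6: scale R2 → (0, 0, 1, -5/37)
  clear (0,2): R0 −= (1/3)R2 → (1, 0, 0, -23/37)
  clear (1,2): R1 −= (3/4)R2 → (0, 1, 0, 50/37)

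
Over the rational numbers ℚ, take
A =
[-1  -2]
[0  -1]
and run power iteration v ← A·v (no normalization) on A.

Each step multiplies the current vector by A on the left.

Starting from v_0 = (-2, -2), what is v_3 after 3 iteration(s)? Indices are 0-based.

v_0 = (-2, -2).
v_1 = A·v_0 = (6, 2).
v_2 = A·v_1 = (-10, -2).
v_3 = A·v_2 = (14, 2).

v_3 = (14, 2)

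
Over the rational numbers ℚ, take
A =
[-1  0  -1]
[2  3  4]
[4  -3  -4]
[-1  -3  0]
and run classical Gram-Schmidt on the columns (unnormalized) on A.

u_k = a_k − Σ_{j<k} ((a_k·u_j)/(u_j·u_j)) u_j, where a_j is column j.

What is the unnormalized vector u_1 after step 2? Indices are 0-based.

u_1 = (-3/22, 36/11, -27/11, -69/22)

Step 1: u_0 = a_0 = (-1, 2, 4, -1).
Step 2: u_1 = a_1 − (-3/22)·u_0 = (-3/22, 36/11, -27/11, -69/22).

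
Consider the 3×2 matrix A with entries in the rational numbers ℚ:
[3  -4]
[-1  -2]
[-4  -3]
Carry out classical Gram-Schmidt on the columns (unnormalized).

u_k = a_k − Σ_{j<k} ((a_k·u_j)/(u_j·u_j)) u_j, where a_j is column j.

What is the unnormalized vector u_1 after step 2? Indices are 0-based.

Step 1: u_0 = a_0 = (3, -1, -4).
Step 2: u_1 = a_1 − (1/13)·u_0 = (-55/13, -25/13, -35/13).

u_1 = (-55/13, -25/13, -35/13)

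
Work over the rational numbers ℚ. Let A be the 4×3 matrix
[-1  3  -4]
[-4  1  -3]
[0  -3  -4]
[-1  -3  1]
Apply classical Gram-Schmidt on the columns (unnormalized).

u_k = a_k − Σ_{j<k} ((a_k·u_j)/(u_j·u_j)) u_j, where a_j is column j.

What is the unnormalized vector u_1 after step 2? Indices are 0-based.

Step 1: u_0 = a_0 = (-1, -4, 0, -1).
Step 2: u_1 = a_1 − (-2/9)·u_0 = (25/9, 1/9, -3, -29/9).

u_1 = (25/9, 1/9, -3, -29/9)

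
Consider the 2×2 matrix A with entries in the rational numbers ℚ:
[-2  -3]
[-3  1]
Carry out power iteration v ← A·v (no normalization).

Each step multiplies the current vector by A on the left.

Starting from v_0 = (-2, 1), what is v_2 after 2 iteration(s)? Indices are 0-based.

v_2 = (-23, 4)

v_0 = (-2, 1).
v_1 = A·v_0 = (1, 7).
v_2 = A·v_1 = (-23, 4).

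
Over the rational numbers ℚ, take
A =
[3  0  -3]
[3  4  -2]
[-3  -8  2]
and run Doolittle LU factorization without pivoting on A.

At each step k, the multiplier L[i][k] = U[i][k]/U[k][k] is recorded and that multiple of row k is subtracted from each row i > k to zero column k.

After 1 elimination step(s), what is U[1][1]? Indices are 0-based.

k=0: U[0][0]=3
  eliminate (1,0): mult=1, new row 1: (0, 4, 1); set L[1][0]=1
  eliminate (2,0): mult=-1, new row 2: (0, -8, -1); set L[2][0]=-1

U[1][1] = 4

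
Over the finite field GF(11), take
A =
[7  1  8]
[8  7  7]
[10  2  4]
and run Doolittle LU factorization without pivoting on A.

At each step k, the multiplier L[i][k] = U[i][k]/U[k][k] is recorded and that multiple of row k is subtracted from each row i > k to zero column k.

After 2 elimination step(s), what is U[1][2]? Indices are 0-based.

U[1][2] = 1

Step 1: pivot at (0,0) is 7.
  row1 ← row1 − (9)·row0  ⇒  L[1][0]=9, U row1=(0, 9, 1)
  row2 ← row2 − (3)·row0  ⇒  L[2][0]=3, U row2=(0, 10, 2)
Step 2: pivot at (1,1) is 9.
  row2 ← row2 − (6)·row1  ⇒  L[2][1]=6, U row2=(0, 0, 7)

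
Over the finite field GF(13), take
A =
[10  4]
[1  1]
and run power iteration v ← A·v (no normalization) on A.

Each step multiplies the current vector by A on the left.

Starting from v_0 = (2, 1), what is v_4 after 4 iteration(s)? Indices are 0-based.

v_4 = (5, 8)

v_0 = (2, 1).
v_1 = A·v_0 = (11, 3).
v_2 = A·v_1 = (5, 1).
v_3 = A·v_2 = (2, 6).
v_4 = A·v_3 = (5, 8).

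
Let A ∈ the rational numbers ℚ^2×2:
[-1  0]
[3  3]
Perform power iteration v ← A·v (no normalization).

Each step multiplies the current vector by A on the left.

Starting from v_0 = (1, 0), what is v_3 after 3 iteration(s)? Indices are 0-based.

v_3 = (-1, 21)

v_0 = (1, 0).
v_1 = A·v_0 = (-1, 3).
v_2 = A·v_1 = (1, 6).
v_3 = A·v_2 = (-1, 21).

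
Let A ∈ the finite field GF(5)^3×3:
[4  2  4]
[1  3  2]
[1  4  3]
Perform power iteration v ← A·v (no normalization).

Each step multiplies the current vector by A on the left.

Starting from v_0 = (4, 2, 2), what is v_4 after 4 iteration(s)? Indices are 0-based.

v_0 = (4, 2, 2).
v_1 = A·v_0 = (3, 4, 3).
v_2 = A·v_1 = (2, 1, 3).
v_3 = A·v_2 = (2, 1, 0).
v_4 = A·v_3 = (0, 0, 1).

v_4 = (0, 0, 1)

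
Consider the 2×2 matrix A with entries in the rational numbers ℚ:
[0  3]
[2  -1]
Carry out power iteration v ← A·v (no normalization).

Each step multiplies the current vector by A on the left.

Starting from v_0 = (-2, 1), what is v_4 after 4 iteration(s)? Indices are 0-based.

v_0 = (-2, 1).
v_1 = A·v_0 = (3, -5).
v_2 = A·v_1 = (-15, 11).
v_3 = A·v_2 = (33, -41).
v_4 = A·v_3 = (-123, 107).

v_4 = (-123, 107)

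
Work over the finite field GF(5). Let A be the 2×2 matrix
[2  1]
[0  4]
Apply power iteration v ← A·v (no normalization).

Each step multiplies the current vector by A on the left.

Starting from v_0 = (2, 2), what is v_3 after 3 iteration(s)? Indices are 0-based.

v_3 = (2, 3)

v_0 = (2, 2).
v_1 = A·v_0 = (1, 3).
v_2 = A·v_1 = (0, 2).
v_3 = A·v_2 = (2, 3).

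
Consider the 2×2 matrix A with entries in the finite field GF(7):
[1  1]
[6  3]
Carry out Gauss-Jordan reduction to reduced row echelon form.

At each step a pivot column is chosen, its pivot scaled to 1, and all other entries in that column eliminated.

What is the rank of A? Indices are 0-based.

rank = 2

step 1: normalize row 0 (÷1) = (1, 1)
  row 1: subtract 6×row0 = (0, 4)
step 2: normalize row 1 (÷4) = (0, 1)
  row 0: subtract 1×row1 = (1, 0)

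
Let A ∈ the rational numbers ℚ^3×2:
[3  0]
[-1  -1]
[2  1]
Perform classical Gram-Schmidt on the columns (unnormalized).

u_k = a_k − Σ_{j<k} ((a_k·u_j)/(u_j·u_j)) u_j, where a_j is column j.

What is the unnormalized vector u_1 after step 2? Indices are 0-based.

Step 1: u_0 = a_0 = (3, -1, 2).
Step 2: u_1 = a_1 − (3/14)·u_0 = (-9/14, -11/14, 4/7).

u_1 = (-9/14, -11/14, 4/7)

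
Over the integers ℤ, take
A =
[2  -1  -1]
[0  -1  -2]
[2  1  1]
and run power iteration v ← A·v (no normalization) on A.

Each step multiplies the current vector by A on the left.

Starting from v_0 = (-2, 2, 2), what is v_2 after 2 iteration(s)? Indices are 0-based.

v_2 = (-10, 6, -22)

v_0 = (-2, 2, 2).
v_1 = A·v_0 = (-8, -6, 0).
v_2 = A·v_1 = (-10, 6, -22).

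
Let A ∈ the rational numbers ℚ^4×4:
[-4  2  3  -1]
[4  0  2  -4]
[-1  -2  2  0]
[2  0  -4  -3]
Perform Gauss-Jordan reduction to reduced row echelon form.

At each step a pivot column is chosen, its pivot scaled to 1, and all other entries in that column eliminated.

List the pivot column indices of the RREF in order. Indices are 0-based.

step 1: normalize row 0 (÷-4) = (1, -1/2, -3/4, 1/4)
  row 1: subtract 4×row0 = (0, 2, 5, -5)
  row 2: subtract -1×row0 = (0, -5/2, 5/4, 1/4)
  row 3: subtract 2×row0 = (0, 1, -5/2, -7/2)
step 2: normalize row 1 (÷2) = (0, 1, 5/2, -5/2)
  row 0: subtract -1/2×row1 = (1, 0, 1/2, -1)
  row 2: subtract -5/2×row1 = (0, 0, 15/2, -6)
  row 3: subtract 1×row1 = (0, 0, -5, -1)
step 3: normalize row 2 (÷15/2) = (0, 0, 1, -4/5)
  row 0: subtract 1/2×row2 = (1, 0, 0, -3/5)
  row 1: subtract 5/2×row2 = (0, 1, 0, -1/2)
  row 3: subtract -5×row2 = (0, 0, 0, -5)
step 4: normalize row 3 (÷-5) = (0, 0, 0, 1)
  row 0: subtract -3/5×row3 = (1, 0, 0, 0)
  row 1: subtract -1/2×row3 = (0, 1, 0, 0)
  row 2: subtract -4/5×row3 = (0, 0, 1, 0)

pivot columns: 0, 1, 2, 3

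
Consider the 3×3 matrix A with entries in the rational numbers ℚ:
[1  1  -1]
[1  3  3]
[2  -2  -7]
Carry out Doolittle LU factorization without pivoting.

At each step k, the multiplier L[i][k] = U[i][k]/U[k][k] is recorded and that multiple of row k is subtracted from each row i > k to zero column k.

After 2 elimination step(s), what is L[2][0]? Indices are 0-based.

L[2][0] = 2

Step 1: pivot at (0,0) is 1.
  row1 ← row1 − (1)·row0  ⇒  L[1][0]=1, U row1=(0, 2, 4)
  row2 ← row2 − (2)·row0  ⇒  L[2][0]=2, U row2=(0, -4, -5)
Step 2: pivot at (1,1) is 2.
  row2 ← row2 − (-2)·row1  ⇒  L[2][1]=-2, U row2=(0, 0, 3)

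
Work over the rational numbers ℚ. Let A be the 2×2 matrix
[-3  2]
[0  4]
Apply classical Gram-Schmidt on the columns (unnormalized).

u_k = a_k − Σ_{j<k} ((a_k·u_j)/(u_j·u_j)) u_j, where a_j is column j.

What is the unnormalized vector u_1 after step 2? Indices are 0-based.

u_1 = (0, 4)

Step 1: u_0 = a_0 = (-3, 0).
Step 2: u_1 = a_1 − (-2/3)·u_0 = (0, 4).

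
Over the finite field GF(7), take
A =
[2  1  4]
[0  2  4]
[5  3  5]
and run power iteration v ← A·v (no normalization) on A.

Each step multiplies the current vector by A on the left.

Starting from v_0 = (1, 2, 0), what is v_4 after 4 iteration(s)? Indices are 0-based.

v_4 = (4, 6, 4)

v_0 = (1, 2, 0).
v_1 = A·v_0 = (4, 4, 4).
v_2 = A·v_1 = (0, 3, 3).
v_3 = A·v_2 = (1, 4, 3).
v_4 = A·v_3 = (4, 6, 4).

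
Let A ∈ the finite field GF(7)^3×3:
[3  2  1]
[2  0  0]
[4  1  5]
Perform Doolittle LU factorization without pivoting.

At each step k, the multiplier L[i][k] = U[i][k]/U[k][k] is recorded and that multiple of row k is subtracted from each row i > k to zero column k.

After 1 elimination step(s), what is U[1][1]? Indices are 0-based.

Step 1: pivot at (0,0) is 3.
  row1 ← row1 − (3)·row0  ⇒  L[1][0]=3, U row1=(0, 1, 4)
  row2 ← row2 − (6)·row0  ⇒  L[2][0]=6, U row2=(0, 3, 6)

U[1][1] = 1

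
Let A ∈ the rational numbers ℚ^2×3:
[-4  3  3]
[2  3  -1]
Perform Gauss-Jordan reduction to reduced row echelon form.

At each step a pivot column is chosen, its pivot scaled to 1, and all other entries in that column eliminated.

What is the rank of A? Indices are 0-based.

pivot(0,0)=-4: scale R0 → (1, -3/4, -3/4)
  clear (1,0): R1 −= (2)R0 → (0, 9/2, 1/2)
pivot(1,1)=9/2: scale R1 → (0, 1, 1/9)
  clear (0,1): R0 −= (-3/4)R1 → (1, 0, -2/3)

rank = 2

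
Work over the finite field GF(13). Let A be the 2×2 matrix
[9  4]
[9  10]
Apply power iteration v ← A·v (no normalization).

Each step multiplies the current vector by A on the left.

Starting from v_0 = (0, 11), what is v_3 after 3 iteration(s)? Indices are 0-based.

v_0 = (0, 11).
v_1 = A·v_0 = (5, 6).
v_2 = A·v_1 = (4, 1).
v_3 = A·v_2 = (1, 7).

v_3 = (1, 7)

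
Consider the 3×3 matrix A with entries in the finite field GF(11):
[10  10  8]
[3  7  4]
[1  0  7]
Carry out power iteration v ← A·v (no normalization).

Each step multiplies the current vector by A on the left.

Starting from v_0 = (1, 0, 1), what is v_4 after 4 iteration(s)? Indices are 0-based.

v_4 = (7, 8, 5)

v_0 = (1, 0, 1).
v_1 = A·v_0 = (7, 7, 8).
v_2 = A·v_1 = (6, 3, 8).
v_3 = A·v_2 = (0, 5, 7).
v_4 = A·v_3 = (7, 8, 5).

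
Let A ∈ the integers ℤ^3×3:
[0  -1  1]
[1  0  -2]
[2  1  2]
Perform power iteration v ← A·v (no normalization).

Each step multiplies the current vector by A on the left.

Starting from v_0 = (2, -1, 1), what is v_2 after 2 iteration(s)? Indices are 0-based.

v_2 = (5, -8, 14)

v_0 = (2, -1, 1).
v_1 = A·v_0 = (2, 0, 5).
v_2 = A·v_1 = (5, -8, 14).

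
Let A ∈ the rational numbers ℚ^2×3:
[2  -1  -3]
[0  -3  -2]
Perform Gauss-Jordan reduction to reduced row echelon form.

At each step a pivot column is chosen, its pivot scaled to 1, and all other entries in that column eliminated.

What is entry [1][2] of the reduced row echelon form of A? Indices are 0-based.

pivot(0,0)=2: scale R0 → (1, -1/2, -3/2)
pivot(1,1)=-3: scale R1 → (0, 1, 2/3)
  clear (0,1): R0 −= (-1/2)R1 → (1, 0, -7/6)

M[1][2] = 2/3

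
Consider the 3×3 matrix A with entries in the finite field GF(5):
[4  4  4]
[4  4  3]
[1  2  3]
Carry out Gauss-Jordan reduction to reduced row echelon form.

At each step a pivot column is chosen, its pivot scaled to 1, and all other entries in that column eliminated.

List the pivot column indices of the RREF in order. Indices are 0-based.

pivot(0,0)=4: scale R0 → (1, 1, 1)
  clear (1,0): R1 −= (4)R0 → (0, 0, 4)
  clear (2,0): R2 −= (1)R0 → (0, 1, 2)
pivot(1,1): swap R1↔R2
pivot(1,1)=1: scale R1 → (0, 1, 2)
  clear (0,1): R0 −= (1)R1 → (1, 0, 4)
pivot(2,2)=4: scale R2 → (0, 0, 1)
  clear (0,2): R0 −= (4)R2 → (1, 0, 0)
  clear (1,2): R1 −= (2)R2 → (0, 1, 0)

pivot columns: 0, 1, 2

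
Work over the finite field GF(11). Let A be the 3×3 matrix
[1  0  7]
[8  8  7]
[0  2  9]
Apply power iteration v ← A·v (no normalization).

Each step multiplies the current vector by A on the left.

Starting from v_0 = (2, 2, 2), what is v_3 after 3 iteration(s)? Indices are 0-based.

v_0 = (2, 2, 2).
v_1 = A·v_0 = (5, 2, 0).
v_2 = A·v_1 = (5, 1, 4).
v_3 = A·v_2 = (0, 10, 5).

v_3 = (0, 10, 5)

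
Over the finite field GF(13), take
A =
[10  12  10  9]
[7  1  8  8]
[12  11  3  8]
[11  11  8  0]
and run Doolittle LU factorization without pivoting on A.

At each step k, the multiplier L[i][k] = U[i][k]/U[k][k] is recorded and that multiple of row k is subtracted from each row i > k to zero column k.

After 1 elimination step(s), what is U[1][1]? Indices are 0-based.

U[1][1] = 3

k=0: U[0][0]=10
  eliminate (1,0): mult=2, new row 1: (0, 3, 1, 3); set L[1][0]=2
  eliminate (2,0): mult=9, new row 2: (0, 7, 4, 5); set L[2][0]=9
  eliminate (3,0): mult=5, new row 3: (0, 3, 10, 7); set L[3][0]=5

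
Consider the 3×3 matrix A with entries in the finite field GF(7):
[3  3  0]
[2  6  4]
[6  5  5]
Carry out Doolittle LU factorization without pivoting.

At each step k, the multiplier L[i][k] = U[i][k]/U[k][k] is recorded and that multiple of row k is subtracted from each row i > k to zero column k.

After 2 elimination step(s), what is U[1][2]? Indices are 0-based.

U[1][2] = 4

k=0: U[0][0]=3
  eliminate (1,0): mult=3, new row 1: (0, 4, 4); set L[1][0]=3
  eliminate (2,0): mult=2, new row 2: (0, 6, 5); set L[2][0]=2
k=1: U[1][1]=4
  eliminate (2,1): mult=5, new row 2: (0, 0, 6); set L[2][1]=5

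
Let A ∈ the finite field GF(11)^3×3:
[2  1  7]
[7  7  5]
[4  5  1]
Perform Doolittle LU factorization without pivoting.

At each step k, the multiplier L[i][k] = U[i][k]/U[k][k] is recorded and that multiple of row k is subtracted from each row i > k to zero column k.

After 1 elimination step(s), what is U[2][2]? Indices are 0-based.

U[2][2] = 9

k=0: U[0][0]=2
  eliminate (1,0): mult=9, new row 1: (0, 9, 8); set L[1][0]=9
  eliminate (2,0): mult=2, new row 2: (0, 3, 9); set L[2][0]=2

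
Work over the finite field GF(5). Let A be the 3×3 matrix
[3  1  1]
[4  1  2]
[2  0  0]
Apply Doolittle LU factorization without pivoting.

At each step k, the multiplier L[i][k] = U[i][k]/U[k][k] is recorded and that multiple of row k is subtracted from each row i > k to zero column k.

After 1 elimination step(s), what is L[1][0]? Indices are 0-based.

L[1][0] = 3

k=0: U[0][0]=3
  eliminate (1,0): mult=3, new row 1: (0, 3, 4); set L[1][0]=3
  eliminate (2,0): mult=4, new row 2: (0, 1, 1); set L[2][0]=4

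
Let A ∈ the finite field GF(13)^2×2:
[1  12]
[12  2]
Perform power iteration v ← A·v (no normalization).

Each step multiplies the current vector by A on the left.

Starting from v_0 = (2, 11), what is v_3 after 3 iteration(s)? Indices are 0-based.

v_3 = (0, 10)

v_0 = (2, 11).
v_1 = A·v_0 = (4, 7).
v_2 = A·v_1 = (10, 10).
v_3 = A·v_2 = (0, 10).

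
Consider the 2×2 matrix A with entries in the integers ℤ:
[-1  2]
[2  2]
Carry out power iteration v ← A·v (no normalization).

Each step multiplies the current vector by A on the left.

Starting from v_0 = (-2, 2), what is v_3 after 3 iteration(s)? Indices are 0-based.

v_3 = (30, 12)

v_0 = (-2, 2).
v_1 = A·v_0 = (6, 0).
v_2 = A·v_1 = (-6, 12).
v_3 = A·v_2 = (30, 12).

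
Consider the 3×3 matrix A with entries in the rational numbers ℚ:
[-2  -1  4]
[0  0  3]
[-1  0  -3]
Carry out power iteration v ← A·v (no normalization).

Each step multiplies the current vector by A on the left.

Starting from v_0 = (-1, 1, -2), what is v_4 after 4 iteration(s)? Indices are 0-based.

v_0 = (-1, 1, -2).
v_1 = A·v_0 = (-7, -6, 7).
v_2 = A·v_1 = (48, 21, -14).
v_3 = A·v_2 = (-173, -42, -6).
v_4 = A·v_3 = (364, -18, 191).

v_4 = (364, -18, 191)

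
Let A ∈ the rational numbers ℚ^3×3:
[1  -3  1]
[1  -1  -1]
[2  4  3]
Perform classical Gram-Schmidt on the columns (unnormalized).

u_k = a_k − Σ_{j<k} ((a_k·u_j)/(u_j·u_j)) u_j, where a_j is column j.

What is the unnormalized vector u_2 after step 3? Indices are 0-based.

u_2 = (33/35, -11/7, 11/35)

Step 1: u_0 = a_0 = (1, 1, 2).
Step 2: u_1 = a_1 − (2/3)·u_0 = (-11/3, -5/3, 8/3).
Step 3: u_2 = a_2 − (1)·u_0 − (9/35)·u_1 = (33/35, -11/7, 11/35).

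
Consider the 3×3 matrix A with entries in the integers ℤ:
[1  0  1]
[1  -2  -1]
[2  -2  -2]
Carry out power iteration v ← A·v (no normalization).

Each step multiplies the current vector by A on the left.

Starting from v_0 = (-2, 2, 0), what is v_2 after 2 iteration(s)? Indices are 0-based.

v_0 = (-2, 2, 0).
v_1 = A·v_0 = (-2, -6, -8).
v_2 = A·v_1 = (-10, 18, 24).

v_2 = (-10, 18, 24)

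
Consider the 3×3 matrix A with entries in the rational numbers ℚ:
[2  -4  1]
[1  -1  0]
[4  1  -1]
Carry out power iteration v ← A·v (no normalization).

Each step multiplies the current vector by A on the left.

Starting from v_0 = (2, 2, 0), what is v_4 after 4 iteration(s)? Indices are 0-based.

v_0 = (2, 2, 0).
v_1 = A·v_0 = (-4, 0, 10).
v_2 = A·v_1 = (2, -4, -26).
v_3 = A·v_2 = (-6, 6, 30).
v_4 = A·v_3 = (-6, -12, -48).

v_4 = (-6, -12, -48)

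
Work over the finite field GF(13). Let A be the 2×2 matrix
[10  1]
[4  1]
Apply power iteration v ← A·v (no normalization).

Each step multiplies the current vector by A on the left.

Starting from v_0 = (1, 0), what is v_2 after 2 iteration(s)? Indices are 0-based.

v_0 = (1, 0).
v_1 = A·v_0 = (10, 4).
v_2 = A·v_1 = (0, 5).

v_2 = (0, 5)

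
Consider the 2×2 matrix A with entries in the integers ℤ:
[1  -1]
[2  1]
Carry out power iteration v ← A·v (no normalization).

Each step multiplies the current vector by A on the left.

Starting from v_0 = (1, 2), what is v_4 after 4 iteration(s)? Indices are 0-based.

v_0 = (1, 2).
v_1 = A·v_0 = (-1, 4).
v_2 = A·v_1 = (-5, 2).
v_3 = A·v_2 = (-7, -8).
v_4 = A·v_3 = (1, -22).

v_4 = (1, -22)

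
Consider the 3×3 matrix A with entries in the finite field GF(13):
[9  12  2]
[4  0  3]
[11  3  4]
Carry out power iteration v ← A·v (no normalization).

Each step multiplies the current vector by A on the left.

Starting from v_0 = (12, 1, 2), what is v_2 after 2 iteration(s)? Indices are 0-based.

v_2 = (9, 2, 5)

v_0 = (12, 1, 2).
v_1 = A·v_0 = (7, 2, 0).
v_2 = A·v_1 = (9, 2, 5).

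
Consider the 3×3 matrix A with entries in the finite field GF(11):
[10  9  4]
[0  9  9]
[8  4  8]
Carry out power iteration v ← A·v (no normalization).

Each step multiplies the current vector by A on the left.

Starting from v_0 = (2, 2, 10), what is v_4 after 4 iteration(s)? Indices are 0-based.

v_4 = (4, 1, 8)

v_0 = (2, 2, 10).
v_1 = A·v_0 = (1, 9, 5).
v_2 = A·v_1 = (1, 5, 7).
v_3 = A·v_2 = (6, 9, 7).
v_4 = A·v_3 = (4, 1, 8).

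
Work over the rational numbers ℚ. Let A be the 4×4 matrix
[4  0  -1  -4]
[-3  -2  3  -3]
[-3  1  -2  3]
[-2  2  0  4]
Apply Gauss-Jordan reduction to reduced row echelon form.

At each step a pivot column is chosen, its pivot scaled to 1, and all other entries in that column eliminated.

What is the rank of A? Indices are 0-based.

step 1: normalize row 0 (÷4) = (1, 0, -1/4, -1)
  row 1: subtract -3×row0 = (0, -2, 9/4, -6)
  row 2: subtract -3×row0 = (0, 1, -11/4, 0)
  row 3: subtract -2×row0 = (0, 2, -1/2, 2)
step 2: normalize row 1 (÷-2) = (0, 1, -9/8, 3)
  row 2: subtract 1×row1 = (0, 0, -13/8, -3)
  row 3: subtract 2×row1 = (0, 0, 7/4, -4)
step 3: normalize row 2 (÷-13/8) = (0, 0, 1, 24/13)
  row 0: subtract -1/4×row2 = (1, 0, 0, -7/13)
  row 1: subtract -9/8×row2 = (0, 1, 0, 66/13)
  row 3: subtract 7/4×row2 = (0, 0, 0, -94/13)
step 4: normalize row 3 (÷-94/13) = (0, 0, 0, 1)
  row 0: subtract -7/13×row3 = (1, 0, 0, 0)
  row 1: subtract 66/13×row3 = (0, 1, 0, 0)
  row 2: subtract 24/13×row3 = (0, 0, 1, 0)

rank = 4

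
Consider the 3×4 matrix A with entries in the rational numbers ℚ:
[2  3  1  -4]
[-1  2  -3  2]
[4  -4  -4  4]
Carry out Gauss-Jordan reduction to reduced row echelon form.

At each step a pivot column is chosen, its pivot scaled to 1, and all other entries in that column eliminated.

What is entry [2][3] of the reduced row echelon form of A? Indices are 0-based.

[1] R0 /= 2  ⇒  (1, 3/2, 1/2, -2)
     R1 -= -1·R0  ⇒  (0, 7/2, -5/2, 0)
     R2 -= 4·R0  ⇒  (0, -10, -6, 12)
[2] R1 /= 7/2  ⇒  (0, 1, -5/7, 0)
     R0 -= 3/2·R1  ⇒  (1, 0, 11/7, -2)
     R2 -= -10·R1  ⇒  (0, 0, -92/7, 12)
[3] R2 /= -92/7  ⇒  (0, 0, 1, -21/23)
     R0 -= 11/7·R2  ⇒  (1, 0, 0, -13/23)
     R1 -= -5/7·R2  ⇒  (0, 1, 0, -15/23)

M[2][3] = -21/23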